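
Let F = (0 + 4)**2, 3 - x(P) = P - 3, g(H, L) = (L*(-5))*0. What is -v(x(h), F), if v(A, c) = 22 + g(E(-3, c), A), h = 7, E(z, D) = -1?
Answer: -22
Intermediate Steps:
g(H, L) = 0 (g(H, L) = -5*L*0 = 0)
x(P) = 6 - P (x(P) = 3 - (P - 3) = 3 - (-3 + P) = 3 + (3 - P) = 6 - P)
F = 16 (F = 4**2 = 16)
v(A, c) = 22 (v(A, c) = 22 + 0 = 22)
-v(x(h), F) = -1*22 = -22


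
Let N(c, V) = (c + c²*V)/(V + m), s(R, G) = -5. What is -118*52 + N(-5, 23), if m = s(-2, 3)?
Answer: -18313/3 ≈ -6104.3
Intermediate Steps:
m = -5
N(c, V) = (c + V*c²)/(-5 + V) (N(c, V) = (c + c²*V)/(V - 5) = (c + V*c²)/(-5 + V))
-118*52 + N(-5, 23) = -118*52 - 5*(1 + 23*(-5))/(-5 + 23) = -6136 - 5*(1 - 115)/18 = -6136 - 5*1/18*(-114) = -6136 + 95/3 = -18313/3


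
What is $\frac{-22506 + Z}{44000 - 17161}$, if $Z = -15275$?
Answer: $- \frac{37781}{26839} \approx -1.4077$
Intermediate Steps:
$\frac{-22506 + Z}{44000 - 17161} = \frac{-22506 - 15275}{44000 - 17161} = - \frac{37781}{26839}$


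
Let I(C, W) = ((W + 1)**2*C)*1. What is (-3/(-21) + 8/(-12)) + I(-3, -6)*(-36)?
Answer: 56689/21 ≈ 2699.5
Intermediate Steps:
I(C, W) = C*(1 + W)**2 (I(C, W) = ((1 + W)**2*C)*1 = (C*(1 + W)**2)*1 = C*(1 + W)**2)
(-3/(-21) + 8/(-12)) + I(-3, -6)*(-36) = (-3/(-21) + 8/(-12)) - 3*(1 - 6)**2*(-36) = (-3*(-1/21) + 8*(-1/12)) - 3*(-5)**2*(-36) = (1/7 - 2/3) - 3*25*(-36) = -11/21 - 75*(-36) = -11/21 + 2700 = 56689/21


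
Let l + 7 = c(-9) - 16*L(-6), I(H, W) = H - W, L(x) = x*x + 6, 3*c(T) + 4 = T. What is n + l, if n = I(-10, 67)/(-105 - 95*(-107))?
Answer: -20623231/30180 ≈ -683.34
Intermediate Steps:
c(T) = -4/3 + T/3
L(x) = 6 + x**2 (L(x) = x**2 + 6 = 6 + x**2)
n = -77/10060 (n = (-10 - 1*67)/(-105 - 95*(-107)) = (-10 - 67)/(-105 + 10165) = -77/10060 ≈ -0.0076541)
l = -2050/3 (l = -7 + ((-4/3 + (1/3)*(-9)) - 16*(6 + (-6)**2)) = -7 + ((-4/3 - 3) - 16*(6 + 36)) = -7 + (-13/3 - 16*42) = -7 + (-13/3 - 672) = -7 - 2029/3 = -2050/3 ≈ -683.33)
n + l = -77/10060 - 2050/3 = -20623231/30180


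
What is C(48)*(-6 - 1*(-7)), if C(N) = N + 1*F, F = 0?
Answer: 48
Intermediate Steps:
C(N) = N (C(N) = N + 1*0 = N + 0 = N)
C(48)*(-6 - 1*(-7)) = 48*(-6 - 1*(-7)) = 48*(-6 + 7) = 48*1 = 48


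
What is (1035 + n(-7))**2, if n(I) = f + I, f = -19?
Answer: 1018081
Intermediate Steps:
n(I) = -19 + I
(1035 + n(-7))**2 = (1035 + (-19 - 7))**2 = (1035 - 26)**2 = 1009**2 = 1018081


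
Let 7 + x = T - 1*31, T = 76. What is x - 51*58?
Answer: -2920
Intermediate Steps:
x = 38 (x = -7 + (76 - 1*31) = -7 + (76 - 31) = -7 + 45 = 38)
x - 51*58 = 38 - 51*58 = 38 - 2958 = -2920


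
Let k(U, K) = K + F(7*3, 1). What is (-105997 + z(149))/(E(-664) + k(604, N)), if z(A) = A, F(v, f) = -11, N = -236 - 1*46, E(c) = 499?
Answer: -52924/103 ≈ -513.83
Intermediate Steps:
N = -282 (N = -236 - 46 = -282)
k(U, K) = -11 + K (k(U, K) = K - 11 = -11 + K)
(-105997 + z(149))/(E(-664) + k(604, N)) = (-105997 + 149)/(499 + (-11 - 282)) = -105848/(499 - 293) = -105848/206 = -105848*1/206 = -52924/103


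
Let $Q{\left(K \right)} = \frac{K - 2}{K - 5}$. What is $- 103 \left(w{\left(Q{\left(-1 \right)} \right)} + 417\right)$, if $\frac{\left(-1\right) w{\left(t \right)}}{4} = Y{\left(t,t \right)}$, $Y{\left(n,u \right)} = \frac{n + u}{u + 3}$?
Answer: $- \frac{299833}{7} \approx -42833.0$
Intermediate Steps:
$Y{\left(n,u \right)} = \frac{n + u}{3 + u}$
$Q{\left(K \right)} = \frac{-2 + K}{-5 + K}$
$w{\left(t \right)} = - \frac{8 t}{3 + t}$ ($w{\left(t \right)} = - 4 \frac{t + t}{3 + t} = - 4 \frac{2 t}{3 + t} = - \frac{8 t}{3 + t}$)
$- 103 \left(w{\left(Q{\left(-1 \right)} \right)} + 417\right) = - 103 \left(- \frac{8 \frac{-2 - 1}{-5 - 1}}{3 + \frac{-2 - 1}{-5 - 1}} + 417\right) = - 103 \left(- \frac{8 \frac{1}{-6} \left(-3\right)}{3 + \frac{1}{-6} \left(-3\right)} + 417\right) = - 103 \left(- \frac{8 \left(\left(- \frac{1}{6}\right) \left(-3\right)\right)}{3 - - \frac{1}{2}} + 417\right) = - 103 \left(\left(-8\right) \frac{1}{2} \frac{1}{3 + \frac{1}{2}} + 417\right) = - 103 \left(\left(-8\right) \frac{1}{2} \frac{1}{\frac{7}{2}} + 417\right) = - 103 \left(\left(-8\right) \frac{1}{2} \cdot \frac{2}{7} + 417\right) = - 103 \left(- \frac{8}{7} + 417\right) = \left(-103\right) \frac{2911}{7} = - \frac{299833}{7}$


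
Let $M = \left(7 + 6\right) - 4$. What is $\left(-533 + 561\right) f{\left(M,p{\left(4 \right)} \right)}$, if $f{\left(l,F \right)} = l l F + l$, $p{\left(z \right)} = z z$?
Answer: $36540$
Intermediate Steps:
$p{\left(z \right)} = z^{2}$
$M = 9$ ($M = 13 - 4 = 9$)
$f{\left(l,F \right)} = l + F l^{2}$ ($f{\left(l,F \right)} = l^{2} F + l = F l^{2} + l = l + F l^{2}$)
$\left(-533 + 561\right) f{\left(M,p{\left(4 \right)} \right)} = \left(-533 + 561\right) 9 \left(1 + 4^{2} \cdot 9\right) = 28 \cdot 9 \left(1 + 16 \cdot 9\right) = 28 \cdot 9 \left(1 + 144\right) = 28 \cdot 9 \cdot 145 = 28 \cdot 1305 = 36540$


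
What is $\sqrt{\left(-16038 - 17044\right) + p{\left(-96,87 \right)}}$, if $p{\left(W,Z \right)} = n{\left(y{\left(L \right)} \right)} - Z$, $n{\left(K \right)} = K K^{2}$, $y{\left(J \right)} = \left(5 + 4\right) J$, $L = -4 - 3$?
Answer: $4 i \sqrt{17701} \approx 532.18 i$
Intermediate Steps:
$L = -7$ ($L = -4 - 3 = -7$)
$y{\left(J \right)} = 9 J$
$n{\left(K \right)} = K^{3}$
$p{\left(W,Z \right)} = -250047 - Z$ ($p{\left(W,Z \right)} = \left(9 \left(-7\right)\right)^{3} - Z = \left(-63\right)^{3} - Z = -250047 - Z$)
$\sqrt{\left(-16038 - 17044\right) + p{\left(-96,87 \right)}} = \sqrt{\left(-16038 - 17044\right) - 250134} = \sqrt{-33082 - 250134} = \sqrt{-283216} = 4 i \sqrt{17701}$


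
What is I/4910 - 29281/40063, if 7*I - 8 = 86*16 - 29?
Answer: -190420521/275393062 ≈ -0.69145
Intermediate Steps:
I = 1355/7 (I = 8/7 + (86*16 - 29)/7 = 8/7 + (1376 - 29)/7 = 8/7 + (⅐)*1347 = 8/7 + 1347/7 = 1355/7 ≈ 193.57)
I/4910 - 29281/40063 = (1355/7)/4910 - 29281/40063 = (1355/7)*(1/4910) - 29281*1/40063 = 271/6874 - 29281/40063 = -190420521/275393062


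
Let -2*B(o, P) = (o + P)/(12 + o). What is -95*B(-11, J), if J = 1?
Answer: -475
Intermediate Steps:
B(o, P) = -(P + o)/(2*(12 + o)) (B(o, P) = -(o + P)/(2*(12 + o)) = -(P + o)/(2*(12 + o)))
-95*B(-11, J) = -95*(-1*1 - 1*(-11))/(2*(12 - 11)) = -95*(-1 + 11)/(2*1) = -95*10/2 = -95*5 = -475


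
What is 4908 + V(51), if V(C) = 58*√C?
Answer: 4908 + 58*√51 ≈ 5322.2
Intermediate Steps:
4908 + V(51) = 4908 + 58*√51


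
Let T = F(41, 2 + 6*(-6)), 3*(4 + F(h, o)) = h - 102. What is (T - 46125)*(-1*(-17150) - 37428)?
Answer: 2807448544/3 ≈ 9.3582e+8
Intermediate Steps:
F(h, o) = -38 + h/3 (F(h, o) = -4 + (h - 102)/3 = -4 + (-102 + h)/3 = -4 + (-34 + h/3) = -38 + h/3)
T = -73/3 (T = -38 + (⅓)*41 = -38 + 41/3 = -73/3 ≈ -24.333)
(T - 46125)*(-1*(-17150) - 37428) = (-73/3 - 46125)*(-1*(-17150) - 37428) = -138448*(17150 - 37428)/3 = -138448/3*(-20278) = 2807448544/3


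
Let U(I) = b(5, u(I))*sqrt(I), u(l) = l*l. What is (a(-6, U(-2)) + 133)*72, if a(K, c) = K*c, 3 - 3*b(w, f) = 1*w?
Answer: 9576 + 288*I*sqrt(2) ≈ 9576.0 + 407.29*I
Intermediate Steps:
u(l) = l**2
b(w, f) = 1 - w/3
U(I) = -2*sqrt(I)/3 (U(I) = (1 - 1/3*5)*sqrt(I) = (1 - 5/3)*sqrt(I) = -2*sqrt(I)/3)
(a(-6, U(-2)) + 133)*72 = (-(-4)*sqrt(-2) + 133)*72 = (-(-4)*I*sqrt(2) + 133)*72 = (4*I*sqrt(2) + 133)*72 = (133 + 4*I*sqrt(2))*72 = 9576 + 288*I*sqrt(2)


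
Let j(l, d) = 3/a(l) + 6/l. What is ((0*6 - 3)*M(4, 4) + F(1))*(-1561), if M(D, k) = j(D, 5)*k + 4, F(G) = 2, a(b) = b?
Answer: 57757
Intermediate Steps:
j(l, d) = 9/l (j(l, d) = 3/l + 6/l = 9/l)
M(D, k) = 4 + 9*k/D (M(D, k) = (9/D)*k + 4 = 9*k/D + 4 = 4 + 9*k/D)
((0*6 - 3)*M(4, 4) + F(1))*(-1561) = ((0*6 - 3)*(4 + 9*4/4) + 2)*(-1561) = ((0 - 3)*(4 + 9*4*(¼)) + 2)*(-1561) = (-3*(4 + 9) + 2)*(-1561) = (-3*13 + 2)*(-1561) = (-39 + 2)*(-1561) = -37*(-1561) = 57757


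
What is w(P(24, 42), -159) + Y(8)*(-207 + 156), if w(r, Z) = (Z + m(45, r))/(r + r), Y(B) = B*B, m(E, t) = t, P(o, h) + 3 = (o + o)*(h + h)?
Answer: -4382907/1343 ≈ -3263.5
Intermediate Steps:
P(o, h) = -3 + 4*h*o (P(o, h) = -3 + (o + o)*(h + h) = -3 + (2*o)*(2*h) = -3 + 4*h*o)
Y(B) = B²
w(r, Z) = (Z + r)/(2*r) (w(r, Z) = (Z + r)/(r + r) = (Z + r)/((2*r)) = (Z + r)*(1/(2*r)) = (Z + r)/(2*r))
w(P(24, 42), -159) + Y(8)*(-207 + 156) = (-159 + (-3 + 4*42*24))/(2*(-3 + 4*42*24)) + 8²*(-207 + 156) = (-159 + (-3 + 4032))/(2*(-3 + 4032)) + 64*(-51) = (½)*(-159 + 4029)/4029 - 3264 = (½)*(1/4029)*3870 - 3264 = 645/1343 - 3264 = -4382907/1343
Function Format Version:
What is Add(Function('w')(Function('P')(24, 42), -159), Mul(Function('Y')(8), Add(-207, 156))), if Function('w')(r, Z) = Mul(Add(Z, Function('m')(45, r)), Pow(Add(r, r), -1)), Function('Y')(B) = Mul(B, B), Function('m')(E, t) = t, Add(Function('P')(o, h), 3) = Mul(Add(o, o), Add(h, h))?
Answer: Rational(-4382907, 1343) ≈ -3263.5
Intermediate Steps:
Function('P')(o, h) = Add(-3, Mul(4, h, o)) (Function('P')(o, h) = Add(-3, Mul(Add(o, o), Add(h, h))) = Add(-3, Mul(Mul(2, o), Mul(2, h))) = Add(-3, Mul(4, h, o)))
Function('Y')(B) = Pow(B, 2)
Function('w')(r, Z) = Mul(Rational(1, 2), Pow(r, -1), Add(Z, r)) (Function('w')(r, Z) = Mul(Add(Z, r), Pow(Add(r, r), -1)) = Mul(Add(Z, r), Pow(Mul(2, r), -1)) = Mul(Add(Z, r), Mul(Rational(1, 2), Pow(r, -1))) = Mul(Rational(1, 2), Pow(r, -1), Add(Z, r)))
Add(Function('w')(Function('P')(24, 42), -159), Mul(Function('Y')(8), Add(-207, 156))) = Add(Mul(Rational(1, 2), Pow(Add(-3, Mul(4, 42, 24)), -1), Add(-159, Add(-3, Mul(4, 42, 24)))), Mul(Pow(8, 2), Add(-207, 156))) = Add(Mul(Rational(1, 2), Pow(Add(-3, 4032), -1), Add(-159, Add(-3, 4032))), Mul(64, -51)) = Add(Mul(Rational(1, 2), Pow(4029, -1), Add(-159, 4029)), -3264) = Add(Mul(Rational(1, 2), Rational(1, 4029), 3870), -3264) = Add(Rational(645, 1343), -3264) = Rational(-4382907, 1343)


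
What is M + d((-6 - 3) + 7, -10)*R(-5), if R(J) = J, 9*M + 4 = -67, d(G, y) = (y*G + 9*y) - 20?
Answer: 3979/9 ≈ 442.11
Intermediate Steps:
d(G, y) = -20 + 9*y + G*y (d(G, y) = (G*y + 9*y) - 20 = (9*y + G*y) - 20 = -20 + 9*y + G*y)
M = -71/9 (M = -4/9 + (1/9)*(-67) = -4/9 - 67/9 = -71/9 ≈ -7.8889)
M + d((-6 - 3) + 7, -10)*R(-5) = -71/9 + (-20 + 9*(-10) + ((-6 - 3) + 7)*(-10))*(-5) = -71/9 + (-20 - 90 + (-9 + 7)*(-10))*(-5) = -71/9 + (-20 - 90 - 2*(-10))*(-5) = -71/9 + (-20 - 90 + 20)*(-5) = -71/9 - 90*(-5) = -71/9 + 450 = 3979/9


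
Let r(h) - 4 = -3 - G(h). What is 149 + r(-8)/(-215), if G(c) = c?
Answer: 32026/215 ≈ 148.96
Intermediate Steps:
r(h) = 1 - h (r(h) = 4 + (-3 - h) = 1 - h)
149 + r(-8)/(-215) = 149 + (1 - 1*(-8))/(-215) = 149 + (1 + 8)*(-1/215) = 149 + 9*(-1/215) = 149 - 9/215 = 32026/215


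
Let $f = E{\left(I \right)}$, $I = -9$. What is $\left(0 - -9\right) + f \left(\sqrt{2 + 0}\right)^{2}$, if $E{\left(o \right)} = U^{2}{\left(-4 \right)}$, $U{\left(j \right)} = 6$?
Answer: $81$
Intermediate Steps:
$E{\left(o \right)} = 36$ ($E{\left(o \right)} = 6^{2} = 36$)
$f = 36$
$\left(0 - -9\right) + f \left(\sqrt{2 + 0}\right)^{2} = \left(0 - -9\right) + 36 \left(\sqrt{2 + 0}\right)^{2} = \left(0 + 9\right) + 36 \left(\sqrt{2}\right)^{2} = 9 + 36 \cdot 2 = 9 + 72 = 81$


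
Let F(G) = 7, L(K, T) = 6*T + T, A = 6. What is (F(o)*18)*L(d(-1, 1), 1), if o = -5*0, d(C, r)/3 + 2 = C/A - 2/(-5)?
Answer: 882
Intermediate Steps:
d(C, r) = -24/5 + C/2 (d(C, r) = -6 + 3*(C/6 - 2/(-5)) = -6 + 3*(C*(1/6) - 2*(-1/5)) = -6 + 3*(C/6 + 2/5) = -6 + 3*(2/5 + C/6) = -6 + (6/5 + C/2) = -24/5 + C/2)
o = 0
L(K, T) = 7*T
(F(o)*18)*L(d(-1, 1), 1) = (7*18)*(7*1) = 126*7 = 882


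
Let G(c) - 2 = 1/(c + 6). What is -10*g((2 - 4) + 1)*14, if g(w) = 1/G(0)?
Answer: -840/13 ≈ -64.615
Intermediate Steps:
G(c) = 2 + 1/(6 + c) (G(c) = 2 + 1/(c + 6) = 2 + 1/(6 + c))
g(w) = 6/13 (g(w) = 1/((13 + 2*0)/(6 + 0)) = 1/((13 + 0)/6) = 1/((1/6)*13) = 1/(13/6) = 6/13)
-10*g((2 - 4) + 1)*14 = -10*6/13*14 = -60/13*14 = -840/13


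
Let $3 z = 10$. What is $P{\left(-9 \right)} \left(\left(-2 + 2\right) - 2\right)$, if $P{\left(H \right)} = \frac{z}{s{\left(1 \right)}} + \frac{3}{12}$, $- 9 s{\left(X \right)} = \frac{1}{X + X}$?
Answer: $\frac{239}{2} \approx 119.5$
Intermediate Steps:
$z = \frac{10}{3}$ ($z = \frac{1}{3} \cdot 10 = \frac{10}{3} \approx 3.3333$)
$s{\left(X \right)} = - \frac{1}{18 X}$ ($s{\left(X \right)} = - \frac{1}{9 \left(X + X\right)} = - \frac{1}{9 \cdot 2 X} = - \frac{\frac{1}{2} \frac{1}{X}}{9} = - \frac{1}{18 X}$)
$P{\left(H \right)} = - \frac{239}{4}$ ($P{\left(H \right)} = \frac{10}{3 \left(- \frac{1}{18 \cdot 1}\right)} + \frac{3}{12} = \frac{10}{3 \left(\left(- \frac{1}{18}\right) 1\right)} + 3 \cdot \frac{1}{12} = \frac{10}{3 \left(- \frac{1}{18}\right)} + \frac{1}{4} = \frac{10}{3} \left(-18\right) + \frac{1}{4} = -60 + \frac{1}{4} = - \frac{239}{4}$)
$P{\left(-9 \right)} \left(\left(-2 + 2\right) - 2\right) = - \frac{239 \left(\left(-2 + 2\right) - 2\right)}{4} = - \frac{239 \left(0 - 2\right)}{4} = \left(- \frac{239}{4}\right) \left(-2\right) = \frac{239}{2}$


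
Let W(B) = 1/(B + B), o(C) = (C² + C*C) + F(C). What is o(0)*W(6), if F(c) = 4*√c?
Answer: 0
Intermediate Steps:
o(C) = 2*C² + 4*√C (o(C) = (C² + C*C) + 4*√C = (C² + C²) + 4*√C = 2*C² + 4*√C)
W(B) = 1/(2*B)
o(0)*W(6) = (2*0² + 4*√0)*((½)/6) = (2*0 + 4*0)*((½)*(⅙)) = (0 + 0)*(1/12) = 0*(1/12) = 0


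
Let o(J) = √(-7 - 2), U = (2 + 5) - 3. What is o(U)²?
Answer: -9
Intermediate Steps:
U = 4 (U = 7 - 3 = 4)
o(J) = 3*I (o(J) = √(-9) = 3*I)
o(U)² = (3*I)² = -9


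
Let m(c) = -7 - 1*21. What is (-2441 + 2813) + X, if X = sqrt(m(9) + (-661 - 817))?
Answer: 372 + I*sqrt(1506) ≈ 372.0 + 38.807*I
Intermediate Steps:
m(c) = -28 (m(c) = -7 - 21 = -28)
X = I*sqrt(1506) (X = sqrt(-28 + (-661 - 817)) = sqrt(-28 - 1478) = sqrt(-1506) = I*sqrt(1506) ≈ 38.807*I)
(-2441 + 2813) + X = (-2441 + 2813) + I*sqrt(1506) = 372 + I*sqrt(1506)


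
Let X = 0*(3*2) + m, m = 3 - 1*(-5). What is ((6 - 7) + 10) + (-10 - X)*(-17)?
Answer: 315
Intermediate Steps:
m = 8 (m = 3 + 5 = 8)
X = 8 (X = 0*(3*2) + 8 = 0*6 + 8 = 0 + 8 = 8)
((6 - 7) + 10) + (-10 - X)*(-17) = ((6 - 7) + 10) + (-10 - 1*8)*(-17) = (-1 + 10) + (-10 - 8)*(-17) = 9 - 18*(-17) = 9 + 306 = 315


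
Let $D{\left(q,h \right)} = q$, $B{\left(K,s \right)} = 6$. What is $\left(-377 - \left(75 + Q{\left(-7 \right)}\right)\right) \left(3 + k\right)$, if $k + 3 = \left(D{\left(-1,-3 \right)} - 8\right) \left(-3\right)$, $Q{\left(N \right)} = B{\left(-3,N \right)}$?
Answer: $-12366$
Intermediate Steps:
$Q{\left(N \right)} = 6$
$k = 24$ ($k = -3 + \left(-1 - 8\right) \left(-3\right) = -3 - -27 = -3 + 27 = 24$)
$\left(-377 - \left(75 + Q{\left(-7 \right)}\right)\right) \left(3 + k\right) = \left(-377 - 81\right) \left(3 + 24\right) = \left(-377 - 81\right) 27 = \left(-458\right) 27 = -12366$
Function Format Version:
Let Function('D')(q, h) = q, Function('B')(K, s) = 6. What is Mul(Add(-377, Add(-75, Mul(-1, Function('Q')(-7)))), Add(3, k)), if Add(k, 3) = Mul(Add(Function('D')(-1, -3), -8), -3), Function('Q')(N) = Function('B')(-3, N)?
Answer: -12366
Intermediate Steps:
Function('Q')(N) = 6
k = 24 (k = Add(-3, Mul(Add(-1, -8), -3)) = Add(-3, Mul(-9, -3)) = Add(-3, 27) = 24)
Mul(Add(-377, Add(-75, Mul(-1, Function('Q')(-7)))), Add(3, k)) = Mul(Add(-377, Add(-75, Mul(-1, 6))), Add(3, 24)) = Mul(Add(-377, Add(-75, -6)), 27) = Mul(Add(-377, -81), 27) = Mul(-458, 27) = -12366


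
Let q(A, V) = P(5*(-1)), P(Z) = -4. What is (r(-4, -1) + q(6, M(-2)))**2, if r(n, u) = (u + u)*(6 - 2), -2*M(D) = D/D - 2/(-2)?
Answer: 144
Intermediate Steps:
M(D) = -1 (M(D) = -(D/D - 2/(-2))/2 = -(1 - 2*(-1/2))/2 = -(1 + 1)/2 = -1/2*2 = -1)
q(A, V) = -4
r(n, u) = 8*u (r(n, u) = (2*u)*4 = 8*u)
(r(-4, -1) + q(6, M(-2)))**2 = (8*(-1) - 4)**2 = (-8 - 4)**2 = (-12)**2 = 144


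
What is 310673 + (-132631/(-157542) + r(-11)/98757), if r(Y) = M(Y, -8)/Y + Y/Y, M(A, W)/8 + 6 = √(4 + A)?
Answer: 1611193408932509/5186125098 - 8*I*√7/1086327 ≈ 3.1067e+5 - 1.9484e-5*I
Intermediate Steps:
M(A, W) = -48 + 8*√(4 + A)
r(Y) = 1 + (-48 + 8*√(4 + Y))/Y (r(Y) = (-48 + 8*√(4 + Y))/Y + Y/Y = (-48 + 8*√(4 + Y))/Y + 1 = 1 + (-48 + 8*√(4 + Y))/Y)
310673 + (-132631/(-157542) + r(-11)/98757) = 310673 + (-132631/(-157542) + ((-48 - 11 + 8*√(4 - 11))/(-11))/98757) = 310673 + (-132631*(-1/157542) - (-48 - 11 + 8*√(-7))/11*(1/98757)) = 310673 + (132631/157542 - (-48 - 11 + 8*(I*√7))/11*(1/98757)) = 310673 + (132631/157542 - (-48 - 11 + 8*I*√7)/11*(1/98757)) = 310673 + (132631/157542 - (-59 + 8*I*√7)/11*(1/98757)) = 310673 + (132631/157542 + (59/11 - 8*I*√7/11)*(1/98757)) = 310673 + (132631/157542 + (59/1086327 - 8*I*√7/1086327)) = 310673 + (4366361555/5186125098 - 8*I*√7/1086327) = 1611193408932509/5186125098 - 8*I*√7/1086327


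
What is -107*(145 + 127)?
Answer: -29104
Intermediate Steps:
-107*(145 + 127) = -107*272 = -29104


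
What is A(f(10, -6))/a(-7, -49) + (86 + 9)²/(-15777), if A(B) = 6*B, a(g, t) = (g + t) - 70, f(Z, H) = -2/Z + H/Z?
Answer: -294839/552195 ≈ -0.53394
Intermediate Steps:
a(g, t) = -70 + g + t
A(f(10, -6))/a(-7, -49) + (86 + 9)²/(-15777) = (6*((-2 - 6)/10))/(-70 - 7 - 49) + (86 + 9)²/(-15777) = (6*((⅒)*(-8)))/(-126) + 95²*(-1/15777) = (6*(-⅘))*(-1/126) + 9025*(-1/15777) = -24/5*(-1/126) - 9025/15777 = 4/105 - 9025/15777 = -294839/552195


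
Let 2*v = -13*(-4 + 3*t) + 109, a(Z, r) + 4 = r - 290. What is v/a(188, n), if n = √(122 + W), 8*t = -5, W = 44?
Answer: -218001/690160 - 1483*√166/1380320 ≈ -0.32971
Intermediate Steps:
t = -5/8 (t = (⅛)*(-5) = -5/8 ≈ -0.62500)
n = √166 (n = √(122 + 44) = √166 ≈ 12.884)
a(Z, r) = -294 + r (a(Z, r) = -4 + (r - 290) = -4 + (-290 + r) = -294 + r)
v = 1483/16 (v = (-13*(-4 + 3*(-5/8)) + 109)/2 = (-13*(-4 - 15/8) + 109)/2 = (-13*(-47/8) + 109)/2 = (611/8 + 109)/2 = (½)*(1483/8) = 1483/16 ≈ 92.688)
v/a(188, n) = 1483/(16*(-294 + √166))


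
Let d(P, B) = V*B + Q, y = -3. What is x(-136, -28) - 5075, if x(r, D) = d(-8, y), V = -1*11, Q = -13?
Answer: -5055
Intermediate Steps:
V = -11
d(P, B) = -13 - 11*B (d(P, B) = -11*B - 13 = -13 - 11*B)
x(r, D) = 20 (x(r, D) = -13 - 11*(-3) = -13 + 33 = 20)
x(-136, -28) - 5075 = 20 - 5075 = -5055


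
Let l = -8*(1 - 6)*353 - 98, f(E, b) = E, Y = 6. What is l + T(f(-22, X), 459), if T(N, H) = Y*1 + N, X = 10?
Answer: 14006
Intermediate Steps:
l = 14022 (l = -8*(-5)*353 - 98 = 40*353 - 98 = 14120 - 98 = 14022)
T(N, H) = 6 + N (T(N, H) = 6*1 + N = 6 + N)
l + T(f(-22, X), 459) = 14022 + (6 - 22) = 14022 - 16 = 14006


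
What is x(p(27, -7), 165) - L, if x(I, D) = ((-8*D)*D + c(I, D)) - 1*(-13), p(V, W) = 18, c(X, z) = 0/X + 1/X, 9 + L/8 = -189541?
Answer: 23375035/18 ≈ 1.2986e+6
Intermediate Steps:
L = -1516400 (L = -72 + 8*(-189541) = -72 - 1516328 = -1516400)
c(X, z) = 1/X (c(X, z) = 0 + 1/X = 1/X)
x(I, D) = 13 + 1/I - 8*D² (x(I, D) = ((-8*D)*D + 1/I) - 1*(-13) = (-8*D² + 1/I) + 13 = (1/I - 8*D²) + 13 = 13 + 1/I - 8*D²)
x(p(27, -7), 165) - L = (13 + 1/18 - 8*165²) - 1*(-1516400) = (13 + 1/18 - 8*27225) + 1516400 = (13 + 1/18 - 217800) + 1516400 = -3920165/18 + 1516400 = 23375035/18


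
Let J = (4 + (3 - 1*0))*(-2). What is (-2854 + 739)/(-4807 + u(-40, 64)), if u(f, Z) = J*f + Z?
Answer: 45/89 ≈ 0.50562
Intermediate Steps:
J = -14 (J = (4 + (3 + 0))*(-2) = (4 + 3)*(-2) = 7*(-2) = -14)
u(f, Z) = Z - 14*f (u(f, Z) = -14*f + Z = Z - 14*f)
(-2854 + 739)/(-4807 + u(-40, 64)) = (-2854 + 739)/(-4807 + (64 - 14*(-40))) = -2115/(-4807 + (64 + 560)) = -2115/(-4807 + 624) = -2115/(-4183) = -2115*(-1/4183) = 45/89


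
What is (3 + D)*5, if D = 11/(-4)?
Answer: 5/4 ≈ 1.2500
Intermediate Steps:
D = -11/4 (D = 11*(-1/4) = -11/4 ≈ -2.7500)
(3 + D)*5 = (3 - 11/4)*5 = (1/4)*5 = 5/4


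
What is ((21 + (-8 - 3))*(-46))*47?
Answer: -21620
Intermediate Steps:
((21 + (-8 - 3))*(-46))*47 = ((21 - 11)*(-46))*47 = (10*(-46))*47 = -460*47 = -21620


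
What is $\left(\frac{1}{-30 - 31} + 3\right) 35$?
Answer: $\frac{6370}{61} \approx 104.43$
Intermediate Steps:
$\left(\frac{1}{-30 - 31} + 3\right) 35 = \left(\frac{1}{-61} + 3\right) 35 = \left(- \frac{1}{61} + 3\right) 35 = \frac{182}{61} \cdot 35 = \frac{6370}{61}$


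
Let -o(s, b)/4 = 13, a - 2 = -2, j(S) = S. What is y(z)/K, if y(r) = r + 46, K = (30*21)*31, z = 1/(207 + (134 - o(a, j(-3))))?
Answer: 18079/7675290 ≈ 0.0023555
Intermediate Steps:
a = 0 (a = 2 - 2 = 0)
o(s, b) = -52 (o(s, b) = -4*13 = -52)
z = 1/393 (z = 1/(207 + (134 - 1*(-52))) = 1/(207 + (134 + 52)) = 1/(207 + 186) = 1/393 ≈ 0.0025445)
K = 19530 (K = 630*31 = 19530)
y(r) = 46 + r
y(z)/K = (46 + 1/393)/19530 = (18079/393)*(1/19530) = 18079/7675290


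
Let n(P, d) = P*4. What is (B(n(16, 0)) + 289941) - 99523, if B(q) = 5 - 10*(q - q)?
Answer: 190423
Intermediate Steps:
n(P, d) = 4*P
B(q) = 5 (B(q) = 5 - 10*0 = 5 + 0 = 5)
(B(n(16, 0)) + 289941) - 99523 = (5 + 289941) - 99523 = 289946 - 99523 = 190423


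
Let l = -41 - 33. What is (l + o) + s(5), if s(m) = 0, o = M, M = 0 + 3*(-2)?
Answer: -80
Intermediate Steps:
M = -6 (M = 0 - 6 = -6)
l = -74
o = -6
(l + o) + s(5) = (-74 - 6) + 0 = -80 + 0 = -80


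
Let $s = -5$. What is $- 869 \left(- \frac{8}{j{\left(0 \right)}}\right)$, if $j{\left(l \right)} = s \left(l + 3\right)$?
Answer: $- \frac{6952}{15} \approx -463.47$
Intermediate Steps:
$j{\left(l \right)} = -15 - 5 l$ ($j{\left(l \right)} = - 5 \left(l + 3\right) = - 5 \left(3 + l\right) = -15 - 5 l$)
$- 869 \left(- \frac{8}{j{\left(0 \right)}}\right) = - 869 \left(- \frac{8}{-15 - 0}\right) = - 869 \left(- \frac{8}{-15 + 0}\right) = - 869 \left(- \frac{8}{-15}\right) = - 869 \left(\left(-8\right) \left(- \frac{1}{15}\right)\right) = \left(-869\right) \frac{8}{15} = - \frac{6952}{15}$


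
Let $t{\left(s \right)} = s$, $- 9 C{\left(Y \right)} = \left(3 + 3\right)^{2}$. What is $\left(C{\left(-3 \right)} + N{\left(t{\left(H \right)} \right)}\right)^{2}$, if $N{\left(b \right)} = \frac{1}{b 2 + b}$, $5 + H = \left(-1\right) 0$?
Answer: $\frac{3721}{225} \approx 16.538$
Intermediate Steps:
$C{\left(Y \right)} = -4$ ($C{\left(Y \right)} = - \frac{\left(3 + 3\right)^{2}}{9} = - \frac{6^{2}}{9} = \left(- \frac{1}{9}\right) 36 = -4$)
$H = -5$ ($H = -5 - 0 = -5 + 0 = -5$)
$N{\left(b \right)} = \frac{1}{3 b}$ ($N{\left(b \right)} = \frac{1}{2 b + b} = \frac{1}{3 b}$)
$\left(C{\left(-3 \right)} + N{\left(t{\left(H \right)} \right)}\right)^{2} = \left(-4 + \frac{1}{3 \left(-5\right)}\right)^{2} = \left(-4 + \frac{1}{3} \left(- \frac{1}{5}\right)\right)^{2} = \left(-4 - \frac{1}{15}\right)^{2} = \left(- \frac{61}{15}\right)^{2} = \frac{3721}{225}$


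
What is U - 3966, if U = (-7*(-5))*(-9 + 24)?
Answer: -3441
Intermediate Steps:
U = 525 (U = 35*15 = 525)
U - 3966 = 525 - 3966 = -3441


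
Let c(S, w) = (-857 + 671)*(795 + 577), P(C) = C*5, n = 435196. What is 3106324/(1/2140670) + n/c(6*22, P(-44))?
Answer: 424232112064401041/63798 ≈ 6.6496e+12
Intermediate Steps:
P(C) = 5*C
c(S, w) = -255192 (c(S, w) = -186*1372 = -255192)
3106324/(1/2140670) + n/c(6*22, P(-44)) = 3106324/(1/2140670) + 435196/(-255192) = 3106324/(1/2140670) + 435196*(-1/255192) = 3106324*2140670 - 108799/63798 = 6649614597080 - 108799/63798 = 424232112064401041/63798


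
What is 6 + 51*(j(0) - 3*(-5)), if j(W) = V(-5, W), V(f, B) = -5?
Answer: 516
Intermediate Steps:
j(W) = -5
6 + 51*(j(0) - 3*(-5)) = 6 + 51*(-5 - 3*(-5)) = 6 + 51*(-5 + 15) = 6 + 51*10 = 6 + 510 = 516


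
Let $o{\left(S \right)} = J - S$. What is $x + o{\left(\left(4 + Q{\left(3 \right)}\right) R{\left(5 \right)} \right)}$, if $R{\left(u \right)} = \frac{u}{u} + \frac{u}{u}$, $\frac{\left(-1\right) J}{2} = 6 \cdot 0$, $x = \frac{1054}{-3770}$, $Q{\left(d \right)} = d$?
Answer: $- \frac{26917}{1885} \approx -14.28$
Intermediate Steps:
$x = - \frac{527}{1885}$ ($x = 1054 \left(- \frac{1}{3770}\right) = - \frac{527}{1885} \approx -0.27958$)
$J = 0$ ($J = - 2 \cdot 6 \cdot 0 = \left(-2\right) 0 = 0$)
$R{\left(u \right)} = 2$ ($R{\left(u \right)} = 1 + 1 = 2$)
$o{\left(S \right)} = - S$ ($o{\left(S \right)} = 0 - S = - S$)
$x + o{\left(\left(4 + Q{\left(3 \right)}\right) R{\left(5 \right)} \right)} = - \frac{527}{1885} - \left(4 + 3\right) 2 = - \frac{527}{1885} - 7 \cdot 2 = - \frac{527}{1885} - 14 = - \frac{26917}{1885}$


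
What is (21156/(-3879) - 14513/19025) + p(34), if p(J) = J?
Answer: 683447441/24599325 ≈ 27.783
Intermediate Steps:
(21156/(-3879) - 14513/19025) + p(34) = (21156/(-3879) - 14513/19025) + 34 = (21156*(-1/3879) - 14513*1/19025) + 34 = (-7052/1293 - 14513/19025) + 34 = -152929609/24599325 + 34 = 683447441/24599325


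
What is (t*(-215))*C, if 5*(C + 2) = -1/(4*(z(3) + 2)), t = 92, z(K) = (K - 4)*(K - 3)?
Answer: 80109/2 ≈ 40055.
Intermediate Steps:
z(K) = (-4 + K)*(-3 + K)
C = -81/40 (C = -2 + (-1/(4*((12 + 3**2 - 7*3) + 2)))/5 = -2 + (-1/(4*((12 + 9 - 21) + 2)))/5 = -2 + (-1/(4*(0 + 2)))/5 = -2 + (-1/(4*2))/5 = -2 + (-1/8)/5 = -2 + (-1*1/8)/5 = -2 + (1/5)*(-1/8) = -2 - 1/40 = -81/40 ≈ -2.0250)
(t*(-215))*C = (92*(-215))*(-81/40) = -19780*(-81/40) = 80109/2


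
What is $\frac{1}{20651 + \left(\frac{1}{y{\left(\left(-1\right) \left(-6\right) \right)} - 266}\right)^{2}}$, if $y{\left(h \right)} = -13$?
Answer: $\frac{77841}{1607494492} \approx 4.8424 \cdot 10^{-5}$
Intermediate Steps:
$\frac{1}{20651 + \left(\frac{1}{y{\left(\left(-1\right) \left(-6\right) \right)} - 266}\right)^{2}} = \frac{1}{20651 + \left(\frac{1}{-13 - 266}\right)^{2}} = \frac{1}{20651 + \left(\frac{1}{-279}\right)^{2}} = \frac{1}{20651 + \left(- \frac{1}{279}\right)^{2}} = \frac{1}{20651 + \frac{1}{77841}} = \frac{1}{\frac{1607494492}{77841}} = \frac{77841}{1607494492}$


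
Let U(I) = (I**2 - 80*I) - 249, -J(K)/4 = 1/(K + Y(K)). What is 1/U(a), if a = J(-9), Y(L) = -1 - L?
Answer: -1/553 ≈ -0.0018083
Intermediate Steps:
J(K) = 4 (J(K) = -4/(K + (-1 - K)) = -4/(-1) = -4*(-1) = 4)
a = 4
U(I) = -249 + I**2 - 80*I
1/U(a) = 1/(-249 + 4**2 - 80*4) = 1/(-249 + 16 - 320) = 1/(-553) = -1/553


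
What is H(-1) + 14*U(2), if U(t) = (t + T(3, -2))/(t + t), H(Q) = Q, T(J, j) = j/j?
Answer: 19/2 ≈ 9.5000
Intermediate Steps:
T(J, j) = 1
U(t) = (1 + t)/(2*t) (U(t) = (t + 1)/(t + t) = (1 + t)/((2*t)) = (1 + t)*(1/(2*t)) = (1 + t)/(2*t))
H(-1) + 14*U(2) = -1 + 14*((½)*(1 + 2)/2) = -1 + 14*((½)*(½)*3) = -1 + 14*(¾) = -1 + 21/2 = 19/2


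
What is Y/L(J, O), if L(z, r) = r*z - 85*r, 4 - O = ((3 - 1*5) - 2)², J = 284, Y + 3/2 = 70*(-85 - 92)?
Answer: 8261/1592 ≈ 5.1891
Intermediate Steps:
Y = -24783/2 (Y = -3/2 + 70*(-85 - 92) = -3/2 + 70*(-177) = -3/2 - 12390 = -24783/2 ≈ -12392.)
O = -12 (O = 4 - ((3 - 1*5) - 2)² = 4 - ((3 - 5) - 2)² = 4 - (-2 - 2)² = 4 - 1*(-4)² = 4 - 1*16 = 4 - 16 = -12)
L(z, r) = -85*r + r*z
Y/L(J, O) = -24783*(-1/(12*(-85 + 284)))/2 = -24783/(2*((-12*199))) = -24783/2/(-2388) = -24783/2*(-1/2388) = 8261/1592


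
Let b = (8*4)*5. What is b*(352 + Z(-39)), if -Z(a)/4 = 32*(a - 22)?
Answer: 1305600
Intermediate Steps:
b = 160 (b = 32*5 = 160)
Z(a) = 2816 - 128*a (Z(a) = -128*(a - 22) = -128*(-22 + a) = -4*(-704 + 32*a) = 2816 - 128*a)
b*(352 + Z(-39)) = 160*(352 + (2816 - 128*(-39))) = 160*(352 + (2816 + 4992)) = 160*(352 + 7808) = 160*8160 = 1305600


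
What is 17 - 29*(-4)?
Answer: 133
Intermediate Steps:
17 - 29*(-4) = 17 + 116 = 133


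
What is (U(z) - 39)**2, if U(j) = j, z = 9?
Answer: 900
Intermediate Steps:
(U(z) - 39)**2 = (9 - 39)**2 = (-30)**2 = 900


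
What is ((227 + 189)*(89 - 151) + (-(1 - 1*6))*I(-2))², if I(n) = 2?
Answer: 664711524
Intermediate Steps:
((227 + 189)*(89 - 151) + (-(1 - 1*6))*I(-2))² = ((227 + 189)*(89 - 151) - (1 - 1*6)*2)² = (416*(-62) - (1 - 6)*2)² = (-25792 - 1*(-5)*2)² = (-25792 + 5*2)² = (-25792 + 10)² = (-25782)² = 664711524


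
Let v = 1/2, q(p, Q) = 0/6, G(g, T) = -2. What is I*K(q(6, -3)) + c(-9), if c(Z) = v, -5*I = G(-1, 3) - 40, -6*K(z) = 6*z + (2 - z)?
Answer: -23/10 ≈ -2.3000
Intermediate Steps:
q(p, Q) = 0 (q(p, Q) = 0*(⅙) = 0)
K(z) = -⅓ - 5*z/6 (K(z) = -(6*z + (2 - z))/6 = -(2 + 5*z)/6 = -⅓ - 5*z/6)
I = 42/5 (I = -(-2 - 40)/5 = -⅕*(-42) = 42/5 ≈ 8.4000)
v = ½ ≈ 0.50000
c(Z) = ½
I*K(q(6, -3)) + c(-9) = 42*(-⅓ - ⅚*0)/5 + ½ = 42*(-⅓ + 0)/5 + ½ = (42/5)*(-⅓) + ½ = -14/5 + ½ = -23/10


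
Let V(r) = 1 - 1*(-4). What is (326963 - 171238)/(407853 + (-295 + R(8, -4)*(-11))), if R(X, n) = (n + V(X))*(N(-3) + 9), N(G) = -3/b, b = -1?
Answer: 155725/407426 ≈ 0.38222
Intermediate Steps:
V(r) = 5 (V(r) = 1 + 4 = 5)
N(G) = 3 (N(G) = -3/(-1) = -3*(-1) = 3)
R(X, n) = 60 + 12*n (R(X, n) = (n + 5)*(3 + 9) = (5 + n)*12 = 60 + 12*n)
(326963 - 171238)/(407853 + (-295 + R(8, -4)*(-11))) = (326963 - 171238)/(407853 + (-295 + (60 + 12*(-4))*(-11))) = 155725/(407853 + (-295 + (60 - 48)*(-11))) = 155725/(407853 + (-295 + 12*(-11))) = 155725/(407853 + (-295 - 132)) = 155725/(407853 - 427) = 155725/407426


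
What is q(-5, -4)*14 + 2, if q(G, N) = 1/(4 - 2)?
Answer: 9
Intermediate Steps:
q(G, N) = 1/2
q(-5, -4)*14 + 2 = (1/2)*14 + 2 = 7 + 2 = 9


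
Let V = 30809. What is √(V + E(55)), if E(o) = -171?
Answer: √30638 ≈ 175.04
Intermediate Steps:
√(V + E(55)) = √(30809 - 171) = √30638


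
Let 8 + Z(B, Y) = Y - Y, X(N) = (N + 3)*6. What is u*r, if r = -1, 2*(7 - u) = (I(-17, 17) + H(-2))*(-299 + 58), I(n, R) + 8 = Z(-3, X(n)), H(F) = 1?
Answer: 3601/2 ≈ 1800.5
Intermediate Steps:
X(N) = 18 + 6*N (X(N) = (3 + N)*6 = 18 + 6*N)
Z(B, Y) = -8 (Z(B, Y) = -8 + (Y - Y) = -8 + 0 = -8)
I(n, R) = -16 (I(n, R) = -8 - 8 = -16)
u = -3601/2 (u = 7 - (-16 + 1)*(-299 + 58)/2 = 7 - (-15)*(-241)/2 = 7 - ½*3615 = 7 - 3615/2 = -3601/2 ≈ -1800.5)
u*r = -3601/2*(-1) = 3601/2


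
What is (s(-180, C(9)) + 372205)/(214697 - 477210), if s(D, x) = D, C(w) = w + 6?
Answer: -372025/262513 ≈ -1.4172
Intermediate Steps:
C(w) = 6 + w
(s(-180, C(9)) + 372205)/(214697 - 477210) = (-180 + 372205)/(214697 - 477210) = 372025/(-262513) = 372025*(-1/262513) = -372025/262513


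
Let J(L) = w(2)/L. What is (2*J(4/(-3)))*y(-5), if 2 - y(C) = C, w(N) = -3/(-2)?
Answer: -63/4 ≈ -15.750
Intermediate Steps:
w(N) = 3/2 (w(N) = -3*(-1/2) = 3/2)
y(C) = 2 - C
J(L) = 3/(2*L)
(2*J(4/(-3)))*y(-5) = (2*(3/(2*((4/(-3))))))*(2 - 1*(-5)) = (2*(3/(2*((4*(-1/3))))))*(2 + 5) = (2*(3/(2*(-4/3))))*7 = (2*((3/2)*(-3/4)))*7 = (2*(-9/8))*7 = -9/4*7 = -63/4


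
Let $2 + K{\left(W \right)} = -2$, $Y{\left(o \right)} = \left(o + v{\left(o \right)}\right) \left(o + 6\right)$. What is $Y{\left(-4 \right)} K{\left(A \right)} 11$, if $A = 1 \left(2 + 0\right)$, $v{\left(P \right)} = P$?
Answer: $704$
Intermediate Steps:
$A = 2$ ($A = 1 \cdot 2 = 2$)
$Y{\left(o \right)} = 2 o \left(6 + o\right)$ ($Y{\left(o \right)} = \left(o + o\right) \left(o + 6\right) = 2 o \left(6 + o\right)$)
$K{\left(W \right)} = -4$ ($K{\left(W \right)} = -2 - 2 = -4$)
$Y{\left(-4 \right)} K{\left(A \right)} 11 = 2 \left(-4\right) \left(6 - 4\right) \left(-4\right) 11 = 2 \left(-4\right) 2 \left(-4\right) 11 = \left(-16\right) \left(-4\right) 11 = 64 \cdot 11 = 704$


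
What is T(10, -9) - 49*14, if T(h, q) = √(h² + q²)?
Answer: -686 + √181 ≈ -672.55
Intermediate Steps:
T(10, -9) - 49*14 = √(10² + (-9)²) - 49*14 = √(100 + 81) - 686 = √181 - 686 = -686 + √181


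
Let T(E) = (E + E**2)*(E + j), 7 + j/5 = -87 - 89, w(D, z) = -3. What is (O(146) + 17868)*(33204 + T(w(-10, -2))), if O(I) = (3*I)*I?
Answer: 2265975936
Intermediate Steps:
j = -915 (j = -35 + 5*(-87 - 89) = -35 + 5*(-176) = -35 - 880 = -915)
O(I) = 3*I**2
T(E) = (-915 + E)*(E + E**2) (T(E) = (E + E**2)*(E - 915) = (E + E**2)*(-915 + E) = (-915 + E)*(E + E**2))
(O(146) + 17868)*(33204 + T(w(-10, -2))) = (3*146**2 + 17868)*(33204 - 3*(-915 + (-3)**2 - 914*(-3))) = (3*21316 + 17868)*(33204 - 3*(-915 + 9 + 2742)) = (63948 + 17868)*(33204 - 3*1836) = 81816*(33204 - 5508) = 81816*27696 = 2265975936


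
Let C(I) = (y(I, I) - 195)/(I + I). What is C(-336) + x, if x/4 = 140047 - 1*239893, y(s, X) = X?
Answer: -89461839/224 ≈ -3.9938e+5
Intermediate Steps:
x = -399384 (x = 4*(140047 - 1*239893) = 4*(140047 - 239893) = 4*(-99846) = -399384)
C(I) = (-195 + I)/(2*I) (C(I) = (I - 195)/(I + I) = (-195 + I)/((2*I)) = (-195 + I)*(1/(2*I)) = (-195 + I)/(2*I))
C(-336) + x = (½)*(-195 - 336)/(-336) - 399384 = (½)*(-1/336)*(-531) - 399384 = 177/224 - 399384 = -89461839/224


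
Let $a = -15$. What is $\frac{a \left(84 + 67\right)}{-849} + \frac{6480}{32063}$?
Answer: $\frac{26041405}{9073829} \approx 2.8699$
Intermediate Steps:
$\frac{a \left(84 + 67\right)}{-849} + \frac{6480}{32063} = \frac{\left(-15\right) \left(84 + 67\right)}{-849} + \frac{6480}{32063} = \left(-15\right) 151 \left(- \frac{1}{849}\right) + 6480 \cdot \frac{1}{32063} = \left(-2265\right) \left(- \frac{1}{849}\right) + \frac{6480}{32063} = \frac{755}{283} + \frac{6480}{32063} = \frac{26041405}{9073829}$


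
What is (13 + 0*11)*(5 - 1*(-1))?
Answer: 78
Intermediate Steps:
(13 + 0*11)*(5 - 1*(-1)) = (13 + 0)*(5 + 1) = 13*6 = 78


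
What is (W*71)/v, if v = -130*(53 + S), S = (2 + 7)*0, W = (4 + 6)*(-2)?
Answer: 142/689 ≈ 0.20610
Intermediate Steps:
W = -20 (W = 10*(-2) = -20)
S = 0 (S = 9*0 = 0)
v = -6890 (v = -130*(53 + 0) = -130*53 = -6890)
(W*71)/v = -20*71/(-6890) = -1420*(-1/6890) = 142/689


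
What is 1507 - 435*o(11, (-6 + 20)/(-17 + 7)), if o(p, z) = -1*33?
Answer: 15862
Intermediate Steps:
o(p, z) = -33
1507 - 435*o(11, (-6 + 20)/(-17 + 7)) = 1507 - 435*(-33) = 1507 + 14355 = 15862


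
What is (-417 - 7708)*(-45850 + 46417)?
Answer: -4606875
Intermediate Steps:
(-417 - 7708)*(-45850 + 46417) = -8125*567 = -4606875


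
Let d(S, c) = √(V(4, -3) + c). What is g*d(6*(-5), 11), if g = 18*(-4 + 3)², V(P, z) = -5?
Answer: 18*√6 ≈ 44.091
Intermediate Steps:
d(S, c) = √(-5 + c)
g = 18 (g = 18*(-1)² = 18*1 = 18)
g*d(6*(-5), 11) = 18*√(-5 + 11) = 18*√6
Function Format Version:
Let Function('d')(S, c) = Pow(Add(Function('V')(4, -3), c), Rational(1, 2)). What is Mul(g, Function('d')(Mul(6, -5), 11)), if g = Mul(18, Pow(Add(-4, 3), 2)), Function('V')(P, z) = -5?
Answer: Mul(18, Pow(6, Rational(1, 2))) ≈ 44.091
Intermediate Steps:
Function('d')(S, c) = Pow(Add(-5, c), Rational(1, 2))
g = 18 (g = Mul(18, Pow(-1, 2)) = Mul(18, 1) = 18)
Mul(g, Function('d')(Mul(6, -5), 11)) = Mul(18, Pow(Add(-5, 11), Rational(1, 2))) = Mul(18, Pow(6, Rational(1, 2)))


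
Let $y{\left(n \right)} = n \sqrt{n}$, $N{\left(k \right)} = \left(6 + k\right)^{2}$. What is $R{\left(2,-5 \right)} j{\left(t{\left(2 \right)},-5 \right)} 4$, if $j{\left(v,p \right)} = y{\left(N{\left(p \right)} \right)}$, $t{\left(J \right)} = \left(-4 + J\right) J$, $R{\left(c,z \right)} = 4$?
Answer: $16$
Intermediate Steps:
$y{\left(n \right)} = n^{\frac{3}{2}}$
$t{\left(J \right)} = J \left(-4 + J\right)$
$j{\left(v,p \right)} = \left(\left(6 + p\right)^{2}\right)^{\frac{3}{2}}$
$R{\left(2,-5 \right)} j{\left(t{\left(2 \right)},-5 \right)} 4 = 4 \left(\left(6 - 5\right)^{2}\right)^{\frac{3}{2}} \cdot 4 = 4 \left(1^{2}\right)^{\frac{3}{2}} \cdot 4 = 4 \cdot 1^{\frac{3}{2}} \cdot 4 = 4 \cdot 1 \cdot 4 = 4 \cdot 4 = 16$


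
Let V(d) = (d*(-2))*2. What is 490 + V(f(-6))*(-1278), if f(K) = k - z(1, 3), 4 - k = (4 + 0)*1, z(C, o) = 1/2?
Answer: -2066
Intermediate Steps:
z(C, o) = ½
k = 0 (k = 4 - (4 + 0) = 4 - 4 = 0)
f(K) = -½ (f(K) = 0 - 1*½ = 0 - ½ = -½)
V(d) = -4*d (V(d) = -2*d*2 = -4*d)
490 + V(f(-6))*(-1278) = 490 - 4*(-½)*(-1278) = 490 + 2*(-1278) = 490 - 2556 = -2066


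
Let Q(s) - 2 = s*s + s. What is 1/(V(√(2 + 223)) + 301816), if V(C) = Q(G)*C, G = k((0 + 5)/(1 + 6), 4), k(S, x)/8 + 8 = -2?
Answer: 1/396646 ≈ 2.5211e-6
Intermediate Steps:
k(S, x) = -80 (k(S, x) = -64 + 8*(-2) = -64 - 16 = -80)
G = -80
Q(s) = 2 + s + s² (Q(s) = 2 + (s*s + s) = 2 + (s² + s) = 2 + (s + s²) = 2 + s + s²)
V(C) = 6322*C (V(C) = (2 - 80 + (-80)²)*C = (2 - 80 + 6400)*C = 6322*C)
1/(V(√(2 + 223)) + 301816) = 1/(6322*√(2 + 223) + 301816) = 1/(6322*√225 + 301816) = 1/(6322*15 + 301816) = 1/(94830 + 301816) = 1/396646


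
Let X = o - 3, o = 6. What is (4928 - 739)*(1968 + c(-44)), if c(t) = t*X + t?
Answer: 7506688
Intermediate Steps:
X = 3 (X = 6 - 3 = 3)
c(t) = 4*t (c(t) = t*3 + t = 3*t + t = 4*t)
(4928 - 739)*(1968 + c(-44)) = (4928 - 739)*(1968 + 4*(-44)) = 4189*(1968 - 176) = 4189*1792 = 7506688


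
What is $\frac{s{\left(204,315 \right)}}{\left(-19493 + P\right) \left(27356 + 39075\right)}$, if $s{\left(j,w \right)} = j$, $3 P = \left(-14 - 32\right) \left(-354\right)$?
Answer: $- \frac{204}{934352015} \approx -2.1833 \cdot 10^{-7}$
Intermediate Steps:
$P = 5428$ ($P = \frac{\left(-14 - 32\right) \left(-354\right)}{3} = \frac{\left(-46\right) \left(-354\right)}{3} = \frac{1}{3} \cdot 16284 = 5428$)
$\frac{s{\left(204,315 \right)}}{\left(-19493 + P\right) \left(27356 + 39075\right)} = \frac{204}{\left(-19493 + 5428\right) \left(27356 + 39075\right)} = \frac{204}{\left(-14065\right) 66431} = \frac{204}{-934352015} = 204 \left(- \frac{1}{934352015}\right) = - \frac{204}{934352015}$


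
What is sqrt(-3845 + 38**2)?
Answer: 49*I ≈ 49.0*I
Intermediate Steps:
sqrt(-3845 + 38**2) = sqrt(-3845 + 1444) = sqrt(-2401) = 49*I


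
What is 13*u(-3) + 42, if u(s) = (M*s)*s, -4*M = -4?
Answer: 159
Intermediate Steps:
M = 1 (M = -¼*(-4) = 1)
u(s) = s² (u(s) = (1*s)*s = s*s = s²)
13*u(-3) + 42 = 13*(-3)² + 42 = 13*9 + 42 = 117 + 42 = 159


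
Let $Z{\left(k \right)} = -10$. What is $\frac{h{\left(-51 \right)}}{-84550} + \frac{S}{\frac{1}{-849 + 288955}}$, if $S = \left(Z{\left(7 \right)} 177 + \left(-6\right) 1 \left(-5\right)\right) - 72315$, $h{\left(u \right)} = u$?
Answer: $- \frac{1803932575126449}{84550} \approx -2.1336 \cdot 10^{10}$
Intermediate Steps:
$S = -74055$ ($S = \left(\left(-10\right) 177 + \left(-6\right) 1 \left(-5\right)\right) - 72315 = \left(-1770 - -30\right) - 72315 = \left(-1770 + 30\right) - 72315 = -1740 - 72315 = -74055$)
$\frac{h{\left(-51 \right)}}{-84550} + \frac{S}{\frac{1}{-849 + 288955}} = - \frac{51}{-84550} - \frac{74055}{\frac{1}{-849 + 288955}} = \left(-51\right) \left(- \frac{1}{84550}\right) - \frac{74055}{\frac{1}{288106}} = \frac{51}{84550} - 74055 \frac{1}{\frac{1}{288106}} = \frac{51}{84550} - 21335689830 = - \frac{1803932575126449}{84550}$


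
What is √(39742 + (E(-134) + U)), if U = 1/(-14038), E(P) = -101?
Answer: √7811871251566/14038 ≈ 199.10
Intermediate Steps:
U = -1/14038 ≈ -7.1235e-5
√(39742 + (E(-134) + U)) = √(39742 + (-101 - 1/14038)) = √(39742 - 1417839/14038) = √(556480357/14038) = √7811871251566/14038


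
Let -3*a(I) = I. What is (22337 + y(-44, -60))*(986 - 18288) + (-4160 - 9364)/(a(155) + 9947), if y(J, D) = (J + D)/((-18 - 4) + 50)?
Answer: -40148438482140/103901 ≈ -3.8641e+8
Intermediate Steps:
a(I) = -I/3
y(J, D) = D/28 + J/28 (y(J, D) = (D + J)/(-22 + 50) = (D + J)/28 = (D + J)*(1/28) = D/28 + J/28)
(22337 + y(-44, -60))*(986 - 18288) + (-4160 - 9364)/(a(155) + 9947) = (22337 + ((1/28)*(-60) + (1/28)*(-44)))*(986 - 18288) + (-4160 - 9364)/(-⅓*155 + 9947) = (22337 + (-15/7 - 11/7))*(-17302) - 13524/(-155/3 + 9947) = (22337 - 26/7)*(-17302) - 13524/29686/3 = (156333/7)*(-17302) - 13524*3/29686 = -2704873566/7 - 20286/14843 = -40148438482140/103901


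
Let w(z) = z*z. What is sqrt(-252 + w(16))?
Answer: 2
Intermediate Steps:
w(z) = z**2
sqrt(-252 + w(16)) = sqrt(-252 + 16**2) = sqrt(-252 + 256) = sqrt(4) = 2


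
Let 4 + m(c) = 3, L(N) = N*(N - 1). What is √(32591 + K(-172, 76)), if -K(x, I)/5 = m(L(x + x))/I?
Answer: √47061499/38 ≈ 180.53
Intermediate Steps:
L(N) = N*(-1 + N)
m(c) = -1 (m(c) = -4 + 3 = -1)
K(x, I) = 5/I (K(x, I) = -(-5)/I = 5/I)
√(32591 + K(-172, 76)) = √(32591 + 5/76) = √(2476921/76) = √47061499/38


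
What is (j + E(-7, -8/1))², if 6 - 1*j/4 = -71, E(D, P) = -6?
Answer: 91204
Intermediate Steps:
j = 308 (j = 24 - 4*(-71) = 24 + 284 = 308)
(j + E(-7, -8/1))² = (308 - 6)² = 302² = 91204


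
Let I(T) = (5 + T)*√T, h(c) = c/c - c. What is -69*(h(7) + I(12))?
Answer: 414 - 2346*√3 ≈ -3649.4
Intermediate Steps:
h(c) = 1 - c
I(T) = √T*(5 + T)
-69*(h(7) + I(12)) = -69*((1 - 1*7) + √12*(5 + 12)) = -69*((1 - 7) + (2*√3)*17) = -69*(-6 + 34*√3) = 414 - 2346*√3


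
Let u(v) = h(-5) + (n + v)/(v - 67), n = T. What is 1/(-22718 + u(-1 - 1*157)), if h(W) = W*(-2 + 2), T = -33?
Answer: -225/5111359 ≈ -4.4020e-5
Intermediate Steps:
n = -33
h(W) = 0 (h(W) = W*0 = 0)
u(v) = (-33 + v)/(-67 + v) (u(v) = 0 + (-33 + v)/(v - 67) = 0 + (-33 + v)/(-67 + v) = (-33 + v)/(-67 + v))
1/(-22718 + u(-1 - 1*157)) = 1/(-22718 + (-33 + (-1 - 1*157))/(-67 + (-1 - 1*157))) = 1/(-22718 + (-33 + (-1 - 157))/(-67 + (-1 - 157))) = 1/(-22718 + (-33 - 158)/(-67 - 158)) = 1/(-22718 - 191/(-225)) = 1/(-22718 - 1/225*(-191)) = 1/(-22718 + 191/225) = 1/(-5111359/225) = -225/5111359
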